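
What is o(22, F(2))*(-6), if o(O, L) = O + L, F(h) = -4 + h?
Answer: -120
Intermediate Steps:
o(O, L) = L + O
o(22, F(2))*(-6) = ((-4 + 2) + 22)*(-6) = (-2 + 22)*(-6) = 20*(-6) = -120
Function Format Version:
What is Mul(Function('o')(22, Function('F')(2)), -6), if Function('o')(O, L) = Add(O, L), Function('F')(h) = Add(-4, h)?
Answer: -120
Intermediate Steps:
Function('o')(O, L) = Add(L, O)
Mul(Function('o')(22, Function('F')(2)), -6) = Mul(Add(Add(-4, 2), 22), -6) = Mul(Add(-2, 22), -6) = Mul(20, -6) = -120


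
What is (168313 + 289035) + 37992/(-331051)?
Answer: 151405474756/331051 ≈ 4.5735e+5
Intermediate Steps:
(168313 + 289035) + 37992/(-331051) = 457348 + 37992*(-1/331051) = 457348 - 37992/331051 = 151405474756/331051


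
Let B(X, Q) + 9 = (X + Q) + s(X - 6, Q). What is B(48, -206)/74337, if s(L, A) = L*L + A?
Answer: 1391/74337 ≈ 0.018712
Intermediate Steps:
s(L, A) = A + L**2 (s(L, A) = L**2 + A = A + L**2)
B(X, Q) = -9 + X + (-6 + X)**2 + 2*Q (B(X, Q) = -9 + ((X + Q) + (Q + (X - 6)**2)) = -9 + ((Q + X) + (Q + (-6 + X)**2)) = -9 + (X + (-6 + X)**2 + 2*Q) = -9 + X + (-6 + X)**2 + 2*Q)
B(48, -206)/74337 = (-9 + 48 + (-6 + 48)**2 + 2*(-206))/74337 = (-9 + 48 + 42**2 - 412)*(1/74337) = (-9 + 48 + 1764 - 412)*(1/74337) = 1391*(1/74337) = 1391/74337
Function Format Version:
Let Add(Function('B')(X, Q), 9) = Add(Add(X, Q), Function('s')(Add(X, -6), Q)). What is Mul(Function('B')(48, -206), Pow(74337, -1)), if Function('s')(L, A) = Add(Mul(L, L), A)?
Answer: Rational(1391, 74337) ≈ 0.018712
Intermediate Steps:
Function('s')(L, A) = Add(A, Pow(L, 2)) (Function('s')(L, A) = Add(Pow(L, 2), A) = Add(A, Pow(L, 2)))
Function('B')(X, Q) = Add(-9, X, Pow(Add(-6, X), 2), Mul(2, Q)) (Function('B')(X, Q) = Add(-9, Add(Add(X, Q), Add(Q, Pow(Add(X, -6), 2)))) = Add(-9, Add(Add(Q, X), Add(Q, Pow(Add(-6, X), 2)))) = Add(-9, Add(X, Pow(Add(-6, X), 2), Mul(2, Q))) = Add(-9, X, Pow(Add(-6, X), 2), Mul(2, Q)))
Mul(Function('B')(48, -206), Pow(74337, -1)) = Mul(Add(-9, 48, Pow(Add(-6, 48), 2), Mul(2, -206)), Pow(74337, -1)) = Mul(Add(-9, 48, Pow(42, 2), -412), Rational(1, 74337)) = Mul(Add(-9, 48, 1764, -412), Rational(1, 74337)) = Mul(1391, Rational(1, 74337)) = Rational(1391, 74337)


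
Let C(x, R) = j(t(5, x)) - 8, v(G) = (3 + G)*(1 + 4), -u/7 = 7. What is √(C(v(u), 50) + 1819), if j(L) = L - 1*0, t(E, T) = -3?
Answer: 4*√113 ≈ 42.521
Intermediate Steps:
u = -49 (u = -7*7 = -49)
j(L) = L (j(L) = L + 0 = L)
v(G) = 15 + 5*G (v(G) = (3 + G)*5 = 15 + 5*G)
C(x, R) = -11 (C(x, R) = -3 - 8 = -11)
√(C(v(u), 50) + 1819) = √(-11 + 1819) = √1808 = 4*√113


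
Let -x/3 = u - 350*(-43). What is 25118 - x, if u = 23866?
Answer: 141866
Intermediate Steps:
x = -116748 (x = -3*(23866 - 350*(-43)) = -3*(23866 + 15050) = -3*38916 = -116748)
25118 - x = 25118 - 1*(-116748) = 25118 + 116748 = 141866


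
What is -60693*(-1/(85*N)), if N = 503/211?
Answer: 12806223/42755 ≈ 299.53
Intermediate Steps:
N = 503/211 (N = 503*(1/211) = 503/211 ≈ 2.3839)
-60693*(-1/(85*N)) = -60693/((-85*503/211)) = -60693/(-42755/211) = -60693*(-211/42755) = 12806223/42755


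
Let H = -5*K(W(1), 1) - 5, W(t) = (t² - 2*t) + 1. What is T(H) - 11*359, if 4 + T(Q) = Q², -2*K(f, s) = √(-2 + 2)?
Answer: -3928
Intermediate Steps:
W(t) = 1 + t² - 2*t
K(f, s) = 0 (K(f, s) = -√(-2 + 2)/2 = -√0/2 = -½*0 = 0)
H = -5 (H = -5*0 - 5 = 0 - 5 = -5)
T(Q) = -4 + Q²
T(H) - 11*359 = (-4 + (-5)²) - 11*359 = (-4 + 25) - 3949 = 21 - 3949 = -3928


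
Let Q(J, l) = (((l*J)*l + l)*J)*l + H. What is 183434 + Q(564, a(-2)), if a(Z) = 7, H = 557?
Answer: 109318555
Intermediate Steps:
Q(J, l) = 557 + J*l*(l + J*l²) (Q(J, l) = (((l*J)*l + l)*J)*l + 557 = (((J*l)*l + l)*J)*l + 557 = ((J*l² + l)*J)*l + 557 = ((l + J*l²)*J)*l + 557 = (J*(l + J*l²))*l + 557 = J*l*(l + J*l²) + 557 = 557 + J*l*(l + J*l²))
183434 + Q(564, a(-2)) = 183434 + (557 + 564*7² + 564²*7³) = 183434 + (557 + 564*49 + 318096*343) = 183434 + (557 + 27636 + 109106928) = 183434 + 109135121 = 109318555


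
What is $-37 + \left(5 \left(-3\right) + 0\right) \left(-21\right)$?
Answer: $278$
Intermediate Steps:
$-37 + \left(5 \left(-3\right) + 0\right) \left(-21\right) = -37 + \left(-15 + 0\right) \left(-21\right) = -37 - -315 = -37 + 315 = 278$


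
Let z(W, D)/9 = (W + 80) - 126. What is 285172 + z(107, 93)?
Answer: 285721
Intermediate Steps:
z(W, D) = -414 + 9*W (z(W, D) = 9*((W + 80) - 126) = 9*((80 + W) - 126) = 9*(-46 + W) = -414 + 9*W)
285172 + z(107, 93) = 285172 + (-414 + 9*107) = 285172 + (-414 + 963) = 285172 + 549 = 285721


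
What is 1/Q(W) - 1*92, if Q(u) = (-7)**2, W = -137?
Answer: -4507/49 ≈ -91.980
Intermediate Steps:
Q(u) = 49
1/Q(W) - 1*92 = 1/49 - 1*92 = 1/49 - 92 = -4507/49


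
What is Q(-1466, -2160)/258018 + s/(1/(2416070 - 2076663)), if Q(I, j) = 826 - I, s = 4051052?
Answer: 59127207331270874/43003 ≈ 1.3750e+12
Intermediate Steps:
Q(-1466, -2160)/258018 + s/(1/(2416070 - 2076663)) = (826 - 1*(-1466))/258018 + 4051052/(1/(2416070 - 2076663)) = (826 + 1466)*(1/258018) + 4051052/(1/339407) = 2292*(1/258018) + 4051052/(1/339407) = 382/43003 + 4051052*339407 = 382/43003 + 1374955406164 = 59127207331270874/43003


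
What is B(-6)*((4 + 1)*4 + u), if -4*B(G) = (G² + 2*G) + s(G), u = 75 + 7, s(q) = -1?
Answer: -1173/2 ≈ -586.50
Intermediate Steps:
u = 82
B(G) = ¼ - G/2 - G²/4 (B(G) = -((G² + 2*G) - 1)/4 = -(-1 + G² + 2*G)/4 = ¼ - G/2 - G²/4)
B(-6)*((4 + 1)*4 + u) = (¼ - ½*(-6) - ¼*(-6)²)*((4 + 1)*4 + 82) = (¼ + 3 - ¼*36)*(5*4 + 82) = (¼ + 3 - 9)*(20 + 82) = -23/4*102 = -1173/2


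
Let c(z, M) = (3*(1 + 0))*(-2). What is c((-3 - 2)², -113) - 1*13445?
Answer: -13451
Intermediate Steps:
c(z, M) = -6 (c(z, M) = (3*1)*(-2) = 3*(-2) = -6)
c((-3 - 2)², -113) - 1*13445 = -6 - 1*13445 = -6 - 13445 = -13451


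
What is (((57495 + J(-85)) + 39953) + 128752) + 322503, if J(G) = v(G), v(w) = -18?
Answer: 548685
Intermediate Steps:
J(G) = -18
(((57495 + J(-85)) + 39953) + 128752) + 322503 = (((57495 - 18) + 39953) + 128752) + 322503 = ((57477 + 39953) + 128752) + 322503 = (97430 + 128752) + 322503 = 226182 + 322503 = 548685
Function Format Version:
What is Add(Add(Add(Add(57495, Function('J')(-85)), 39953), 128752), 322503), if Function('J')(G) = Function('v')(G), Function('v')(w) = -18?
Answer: 548685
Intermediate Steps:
Function('J')(G) = -18
Add(Add(Add(Add(57495, Function('J')(-85)), 39953), 128752), 322503) = Add(Add(Add(Add(57495, -18), 39953), 128752), 322503) = Add(Add(Add(57477, 39953), 128752), 322503) = Add(Add(97430, 128752), 322503) = Add(226182, 322503) = 548685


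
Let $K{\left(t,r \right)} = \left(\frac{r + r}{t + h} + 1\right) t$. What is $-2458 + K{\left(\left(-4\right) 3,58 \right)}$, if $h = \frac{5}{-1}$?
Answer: $- \frac{40598}{17} \approx -2388.1$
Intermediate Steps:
$h = -5$ ($h = 5 \left(-1\right) = -5$)
$K{\left(t,r \right)} = t \left(1 + \frac{2 r}{-5 + t}\right)$ ($K{\left(t,r \right)} = \left(\frac{r + r}{t - 5} + 1\right) t = \left(\frac{2 r}{-5 + t} + 1\right) t = \left(1 + \frac{2 r}{-5 + t}\right) t = t \left(1 + \frac{2 r}{-5 + t}\right)$)
$-2458 + K{\left(\left(-4\right) 3,58 \right)} = -2458 + \frac{\left(-4\right) 3 \left(-5 - 12 + 2 \cdot 58\right)}{-5 - 12} = -2458 - \frac{12 \left(-5 - 12 + 116\right)}{-5 - 12} = -2458 - 12 \frac{1}{-17} \cdot 99 = -2458 - \left(- \frac{12}{17}\right) 99 = -2458 + \frac{1188}{17} = - \frac{40598}{17}$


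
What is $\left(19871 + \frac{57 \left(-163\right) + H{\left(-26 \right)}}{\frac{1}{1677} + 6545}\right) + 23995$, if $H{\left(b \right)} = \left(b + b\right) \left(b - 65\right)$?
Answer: $\frac{481464079113}{10975966} \approx 43865.0$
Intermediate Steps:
$H{\left(b \right)} = 2 b \left(-65 + b\right)$
$\left(19871 + \frac{57 \left(-163\right) + H{\left(-26 \right)}}{\frac{1}{1677} + 6545}\right) + 23995 = \left(19871 + \frac{57 \left(-163\right) + 2 \left(-26\right) \left(-65 - 26\right)}{\frac{1}{1677} + 6545}\right) + 23995 = \left(19871 + \frac{-9291 + 2 \left(-26\right) \left(-91\right)}{\frac{1}{1677} + 6545}\right) + 23995 = \left(19871 + \frac{-9291 + 4732}{\frac{10975966}{1677}}\right) + 23995 = \left(19871 - \frac{7645443}{10975966}\right) + 23995 = \frac{218095774943}{10975966} + 23995 = \frac{481464079113}{10975966}$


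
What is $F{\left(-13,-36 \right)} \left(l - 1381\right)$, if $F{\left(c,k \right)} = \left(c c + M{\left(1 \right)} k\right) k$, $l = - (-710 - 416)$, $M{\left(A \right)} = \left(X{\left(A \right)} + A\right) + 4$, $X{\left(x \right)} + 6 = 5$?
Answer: $229500$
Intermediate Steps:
$X{\left(x \right)} = -1$ ($X{\left(x \right)} = -6 + 5 = -1$)
$M{\left(A \right)} = 3 + A$ ($M{\left(A \right)} = \left(-1 + A\right) + 4 = 3 + A$)
$l = 1126$ ($l = - (-710 - 416) = \left(-1\right) \left(-1126\right) = 1126$)
$F{\left(c,k \right)} = k \left(c^{2} + 4 k\right)$ ($F{\left(c,k \right)} = \left(c c + \left(3 + 1\right) k\right) k = \left(c^{2} + 4 k\right) k = k \left(c^{2} + 4 k\right)$)
$F{\left(-13,-36 \right)} \left(l - 1381\right) = - 36 \left(\left(-13\right)^{2} + 4 \left(-36\right)\right) \left(1126 - 1381\right) = - 36 \left(169 - 144\right) \left(-255\right) = \left(-36\right) 25 \left(-255\right) = \left(-900\right) \left(-255\right) = 229500$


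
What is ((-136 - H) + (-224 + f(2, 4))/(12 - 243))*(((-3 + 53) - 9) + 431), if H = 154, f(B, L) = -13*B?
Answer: -31501280/231 ≈ -1.3637e+5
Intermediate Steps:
((-136 - H) + (-224 + f(2, 4))/(12 - 243))*(((-3 + 53) - 9) + 431) = ((-136 - 1*154) + (-224 - 13*2)/(12 - 243))*(((-3 + 53) - 9) + 431) = ((-136 - 154) + (-224 - 26)/(-231))*((50 - 9) + 431) = (-290 - 250*(-1/231))*(41 + 431) = (-290 + 250/231)*472 = -66740/231*472 = -31501280/231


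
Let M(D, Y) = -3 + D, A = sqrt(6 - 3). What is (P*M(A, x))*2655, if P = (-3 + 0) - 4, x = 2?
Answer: 55755 - 18585*sqrt(3) ≈ 23565.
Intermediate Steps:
A = sqrt(3) ≈ 1.7320
P = -7 (P = -3 - 4 = -7)
(P*M(A, x))*2655 = -7*(-3 + sqrt(3))*2655 = (21 - 7*sqrt(3))*2655 = 55755 - 18585*sqrt(3)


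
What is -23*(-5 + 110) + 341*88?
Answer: 27593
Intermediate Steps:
-23*(-5 + 110) + 341*88 = -23*105 + 30008 = -2415 + 30008 = 27593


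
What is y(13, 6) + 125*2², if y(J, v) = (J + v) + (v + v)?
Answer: 531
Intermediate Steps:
y(J, v) = J + 3*v (y(J, v) = (J + v) + 2*v = J + 3*v)
y(13, 6) + 125*2² = (13 + 3*6) + 125*2² = (13 + 18) + 125*4 = 31 + 500 = 531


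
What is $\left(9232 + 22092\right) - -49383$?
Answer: $80707$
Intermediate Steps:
$\left(9232 + 22092\right) - -49383 = 31324 + 49383 = 80707$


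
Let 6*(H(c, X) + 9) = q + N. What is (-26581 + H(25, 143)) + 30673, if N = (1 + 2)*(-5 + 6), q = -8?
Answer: 24493/6 ≈ 4082.2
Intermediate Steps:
N = 3 (N = 3*1 = 3)
H(c, X) = -59/6 (H(c, X) = -9 + (-8 + 3)/6 = -9 + (⅙)*(-5) = -9 - ⅚ = -59/6)
(-26581 + H(25, 143)) + 30673 = (-26581 - 59/6) + 30673 = -159545/6 + 30673 = 24493/6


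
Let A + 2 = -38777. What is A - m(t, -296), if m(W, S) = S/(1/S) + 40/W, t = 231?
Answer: -29197285/231 ≈ -1.2640e+5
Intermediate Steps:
A = -38779 (A = -2 - 38777 = -38779)
m(W, S) = S² + 40/W (m(W, S) = S*S + 40/W = S² + 40/W)
A - m(t, -296) = -38779 - ((-296)² + 40/231) = -38779 - (87616 + 40*(1/231)) = -38779 - (87616 + 40/231) = -38779 - 1*20239336/231 = -38779 - 20239336/231 = -29197285/231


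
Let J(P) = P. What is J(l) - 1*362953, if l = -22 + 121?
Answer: -362854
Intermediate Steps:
l = 99
J(l) - 1*362953 = 99 - 1*362953 = 99 - 362953 = -362854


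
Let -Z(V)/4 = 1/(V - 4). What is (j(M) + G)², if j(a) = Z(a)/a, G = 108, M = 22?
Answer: 114297481/9801 ≈ 11662.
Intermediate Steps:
Z(V) = -4/(-4 + V) (Z(V) = -4/(V - 4) = -4/(-4 + V))
j(a) = -4/(a*(-4 + a)) (j(a) = (-4/(-4 + a))/a = -4/(a*(-4 + a)))
(j(M) + G)² = (-4/(22*(-4 + 22)) + 108)² = (-4*1/22/18 + 108)² = (-4*1/22*1/18 + 108)² = (-1/99 + 108)² = (10691/99)² = 114297481/9801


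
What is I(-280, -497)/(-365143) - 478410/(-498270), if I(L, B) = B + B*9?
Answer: 347381303/356744711 ≈ 0.97375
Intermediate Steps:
I(L, B) = 10*B (I(L, B) = B + 9*B = 10*B)
I(-280, -497)/(-365143) - 478410/(-498270) = (10*(-497))/(-365143) - 478410/(-498270) = -4970*(-1/365143) - 478410*(-1/498270) = 4970/365143 + 15947/16609 = 347381303/356744711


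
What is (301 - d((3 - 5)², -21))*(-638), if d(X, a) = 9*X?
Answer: -169070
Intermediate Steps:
(301 - d((3 - 5)², -21))*(-638) = (301 - 9*(3 - 5)²)*(-638) = (301 - 9*(-2)²)*(-638) = (301 - 9*4)*(-638) = (301 - 1*36)*(-638) = (301 - 36)*(-638) = 265*(-638) = -169070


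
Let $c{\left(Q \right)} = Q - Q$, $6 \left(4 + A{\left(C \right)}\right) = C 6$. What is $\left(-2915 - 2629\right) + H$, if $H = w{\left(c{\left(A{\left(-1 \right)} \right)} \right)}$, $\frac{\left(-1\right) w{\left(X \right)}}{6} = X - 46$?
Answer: $-5268$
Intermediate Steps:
$A{\left(C \right)} = -4 + C$ ($A{\left(C \right)} = -4 + \frac{C 6}{6} = -4 + \frac{6 C}{6} = -4 + C$)
$c{\left(Q \right)} = 0$
$w{\left(X \right)} = 276 - 6 X$ ($w{\left(X \right)} = - 6 \left(X - 46\right) = - 6 \left(-46 + X\right) = 276 - 6 X$)
$H = 276$ ($H = 276 - 0 = 276 + 0 = 276$)
$\left(-2915 - 2629\right) + H = \left(-2915 - 2629\right) + 276 = -5544 + 276 = -5268$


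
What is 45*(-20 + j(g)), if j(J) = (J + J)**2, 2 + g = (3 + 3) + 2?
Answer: 5580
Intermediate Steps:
g = 6 (g = -2 + ((3 + 3) + 2) = -2 + (6 + 2) = -2 + 8 = 6)
j(J) = 4*J**2 (j(J) = (2*J)**2 = 4*J**2)
45*(-20 + j(g)) = 45*(-20 + 4*6**2) = 45*(-20 + 4*36) = 45*(-20 + 144) = 45*124 = 5580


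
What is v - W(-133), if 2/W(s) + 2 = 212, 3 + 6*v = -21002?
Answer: -245059/70 ≈ -3500.8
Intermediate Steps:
v = -21005/6 (v = -½ + (⅙)*(-21002) = -½ - 10501/3 = -21005/6 ≈ -3500.8)
W(s) = 1/105 (W(s) = 2/(-2 + 212) = 2/210 = 2*(1/210) = 1/105)
v - W(-133) = -21005/6 - 1*1/105 = -21005/6 - 1/105 = -245059/70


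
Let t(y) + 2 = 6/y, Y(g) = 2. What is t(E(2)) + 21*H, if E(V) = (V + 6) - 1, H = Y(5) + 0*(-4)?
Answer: 286/7 ≈ 40.857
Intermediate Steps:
H = 2 (H = 2 + 0*(-4) = 2 + 0 = 2)
E(V) = 5 + V (E(V) = (6 + V) - 1 = 5 + V)
t(y) = -2 + 6/y
t(E(2)) + 21*H = (-2 + 6/(5 + 2)) + 21*2 = (-2 + 6/7) + 42 = -8/7 + 42 = 286/7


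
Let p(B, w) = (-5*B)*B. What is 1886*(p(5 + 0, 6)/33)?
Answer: -235750/33 ≈ -7143.9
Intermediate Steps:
p(B, w) = -5*B**2
1886*(p(5 + 0, 6)/33) = 1886*(-5*(5 + 0)**2/33) = 1886*(-5*5**2*(1/33)) = 1886*(-5*25*(1/33)) = 1886*(-125*1/33) = 1886*(-125/33) = -235750/33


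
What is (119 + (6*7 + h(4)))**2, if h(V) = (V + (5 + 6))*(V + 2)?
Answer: 63001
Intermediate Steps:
h(V) = (2 + V)*(11 + V) (h(V) = (V + 11)*(2 + V) = (11 + V)*(2 + V) = (2 + V)*(11 + V))
(119 + (6*7 + h(4)))**2 = (119 + (6*7 + (22 + 4**2 + 13*4)))**2 = (119 + (42 + (22 + 16 + 52)))**2 = (119 + (42 + 90))**2 = (119 + 132)**2 = 251**2 = 63001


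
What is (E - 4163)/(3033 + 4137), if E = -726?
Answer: -4889/7170 ≈ -0.68187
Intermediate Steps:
(E - 4163)/(3033 + 4137) = (-726 - 4163)/(3033 + 4137) = -4889/7170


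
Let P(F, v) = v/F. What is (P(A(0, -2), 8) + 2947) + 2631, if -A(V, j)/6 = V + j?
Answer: 16736/3 ≈ 5578.7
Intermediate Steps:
A(V, j) = -6*V - 6*j (A(V, j) = -6*(V + j) = -6*V - 6*j)
(P(A(0, -2), 8) + 2947) + 2631 = (8/(-6*0 - 6*(-2)) + 2947) + 2631 = (8/(0 + 12) + 2947) + 2631 = (8/12 + 2947) + 2631 = (8*(1/12) + 2947) + 2631 = (⅔ + 2947) + 2631 = 8843/3 + 2631 = 16736/3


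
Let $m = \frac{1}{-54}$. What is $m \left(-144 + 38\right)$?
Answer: $\frac{53}{27} \approx 1.963$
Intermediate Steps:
$m = - \frac{1}{54} \approx -0.018519$
$m \left(-144 + 38\right) = - \frac{-144 + 38}{54} = \left(- \frac{1}{54}\right) \left(-106\right) = \frac{53}{27}$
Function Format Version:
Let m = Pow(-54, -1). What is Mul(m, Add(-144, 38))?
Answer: Rational(53, 27) ≈ 1.9630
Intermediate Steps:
m = Rational(-1, 54) ≈ -0.018519
Mul(m, Add(-144, 38)) = Mul(Rational(-1, 54), Add(-144, 38)) = Mul(Rational(-1, 54), -106) = Rational(53, 27)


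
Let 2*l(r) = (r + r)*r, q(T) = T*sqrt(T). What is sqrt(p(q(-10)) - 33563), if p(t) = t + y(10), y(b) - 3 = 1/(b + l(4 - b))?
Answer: sqrt(-71012914 - 21160*I*sqrt(10))/46 ≈ 0.08631 - 183.19*I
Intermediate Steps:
q(T) = T**(3/2)
l(r) = r**2 (l(r) = ((r + r)*r)/2 = ((2*r)*r)/2 = (2*r**2)/2 = r**2)
y(b) = 3 + 1/(b + (4 - b)**2)
p(t) = 139/46 + t (p(t) = t + (1 + 3*10 + 3*(-4 + 10)**2)/(10 + (-4 + 10)**2) = t + (1 + 30 + 3*6**2)/(10 + 6**2) = t + (1 + 30 + 3*36)/(10 + 36) = t + (1 + 30 + 108)/46 = t + (1/46)*139 = t + 139/46 = 139/46 + t)
sqrt(p(q(-10)) - 33563) = sqrt((139/46 + (-10)**(3/2)) - 33563) = sqrt((139/46 - 10*I*sqrt(10)) - 33563) = sqrt(-1543759/46 - 10*I*sqrt(10))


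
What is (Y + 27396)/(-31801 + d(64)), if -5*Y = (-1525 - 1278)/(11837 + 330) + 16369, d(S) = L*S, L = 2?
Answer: -293495368/385365391 ≈ -0.76160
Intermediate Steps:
d(S) = 2*S
Y = -39831764/12167 (Y = -((-1525 - 1278)/(11837 + 330) + 16369)/5 = -(-2803/12167 + 16369)/5 = -⅕*199158820/12167 = -39831764/12167 ≈ -3273.8)
(Y + 27396)/(-31801 + d(64)) = (-39831764/12167 + 27396)/(-31801 + 2*64) = 293495368/(12167*(-31801 + 128)) = (293495368/12167)/(-31673) = (293495368/12167)*(-1/31673) = -293495368/385365391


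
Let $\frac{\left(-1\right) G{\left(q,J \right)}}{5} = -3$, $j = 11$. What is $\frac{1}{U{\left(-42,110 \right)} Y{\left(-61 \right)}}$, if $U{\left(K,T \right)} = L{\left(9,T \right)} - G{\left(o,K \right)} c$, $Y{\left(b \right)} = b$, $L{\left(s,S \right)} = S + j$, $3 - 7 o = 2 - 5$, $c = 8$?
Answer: $- \frac{1}{61} \approx -0.016393$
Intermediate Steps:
$o = \frac{6}{7}$ ($o = \frac{3}{7} - \frac{2 - 5}{7} = \frac{3}{7} - - \frac{3}{7} = \frac{3}{7} + \frac{3}{7} = \frac{6}{7} \approx 0.85714$)
$L{\left(s,S \right)} = 11 + S$ ($L{\left(s,S \right)} = S + 11 = 11 + S$)
$G{\left(q,J \right)} = 15$ ($G{\left(q,J \right)} = \left(-5\right) \left(-3\right) = 15$)
$U{\left(K,T \right)} = -109 + T$ ($U{\left(K,T \right)} = \left(11 + T\right) - 15 \cdot 8 = \left(11 + T\right) - 120 = -109 + T$)
$\frac{1}{U{\left(-42,110 \right)} Y{\left(-61 \right)}} = \frac{1}{\left(-109 + 110\right) \left(-61\right)} = 1^{-1} \left(- \frac{1}{61}\right) = 1 \left(- \frac{1}{61}\right) = - \frac{1}{61}$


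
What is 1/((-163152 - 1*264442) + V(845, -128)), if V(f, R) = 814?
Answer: -1/426780 ≈ -2.3431e-6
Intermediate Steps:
1/((-163152 - 1*264442) + V(845, -128)) = 1/((-163152 - 1*264442) + 814) = 1/((-163152 - 264442) + 814) = 1/(-427594 + 814) = 1/(-426780) = -1/426780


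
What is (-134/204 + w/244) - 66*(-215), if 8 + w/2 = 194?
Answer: 88295579/6222 ≈ 14191.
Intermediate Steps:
w = 372 (w = -16 + 2*194 = -16 + 388 = 372)
(-134/204 + w/244) - 66*(-215) = (-134/204 + 372/244) - 66*(-215) = (-134*1/204 + 372*(1/244)) + 14190 = (-67/102 + 93/61) + 14190 = 5399/6222 + 14190 = 88295579/6222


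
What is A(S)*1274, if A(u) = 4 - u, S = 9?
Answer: -6370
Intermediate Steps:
A(S)*1274 = (4 - 1*9)*1274 = (4 - 9)*1274 = -5*1274 = -6370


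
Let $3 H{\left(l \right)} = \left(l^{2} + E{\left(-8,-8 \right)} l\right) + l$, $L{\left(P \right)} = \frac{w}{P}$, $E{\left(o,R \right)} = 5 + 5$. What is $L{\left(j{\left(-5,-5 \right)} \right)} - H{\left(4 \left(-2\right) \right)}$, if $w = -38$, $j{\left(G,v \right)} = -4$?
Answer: $\frac{35}{2} \approx 17.5$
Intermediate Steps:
$E{\left(o,R \right)} = 10$
$L{\left(P \right)} = - \frac{38}{P}$
$H{\left(l \right)} = \frac{l^{2}}{3} + \frac{11 l}{3}$ ($H{\left(l \right)} = \frac{\left(l^{2} + 10 l\right) + l}{3} = \frac{l^{2} + 11 l}{3} = \frac{l^{2}}{3} + \frac{11 l}{3}$)
$L{\left(j{\left(-5,-5 \right)} \right)} - H{\left(4 \left(-2\right) \right)} = - \frac{38}{-4} - \frac{4 \left(-2\right) \left(11 + 4 \left(-2\right)\right)}{3} = \left(-38\right) \left(- \frac{1}{4}\right) - \frac{1}{3} \left(-8\right) \left(11 - 8\right) = \frac{19}{2} - \frac{1}{3} \left(-8\right) 3 = \frac{19}{2} - -8 = \frac{19}{2} + 8 = \frac{35}{2}$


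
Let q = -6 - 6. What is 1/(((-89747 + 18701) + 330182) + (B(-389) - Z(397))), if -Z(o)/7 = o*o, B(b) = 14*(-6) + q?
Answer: 1/1362303 ≈ 7.3405e-7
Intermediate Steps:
q = -12
B(b) = -96 (B(b) = 14*(-6) - 12 = -84 - 12 = -96)
Z(o) = -7*o² (Z(o) = -7*o*o = -7*o²)
1/(((-89747 + 18701) + 330182) + (B(-389) - Z(397))) = 1/(((-89747 + 18701) + 330182) + (-96 - (-7)*397²)) = 1/((-71046 + 330182) + (-96 - (-7)*157609)) = 1/(259136 + (-96 - 1*(-1103263))) = 1/(259136 + (-96 + 1103263)) = 1/(259136 + 1103167) = 1/1362303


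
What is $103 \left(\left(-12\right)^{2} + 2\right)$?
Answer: $15038$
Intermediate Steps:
$103 \left(\left(-12\right)^{2} + 2\right) = 103 \left(144 + 2\right) = 103 \cdot 146 = 15038$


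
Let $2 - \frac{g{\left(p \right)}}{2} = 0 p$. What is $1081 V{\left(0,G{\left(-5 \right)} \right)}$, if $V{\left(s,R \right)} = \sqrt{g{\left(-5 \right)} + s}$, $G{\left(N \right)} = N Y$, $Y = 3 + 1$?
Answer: $2162$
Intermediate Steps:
$Y = 4$
$G{\left(N \right)} = 4 N$ ($G{\left(N \right)} = N 4 = 4 N$)
$g{\left(p \right)} = 4$ ($g{\left(p \right)} = 4 - 2 \cdot 0 p = 4 - 0 = 4 + 0 = 4$)
$V{\left(s,R \right)} = \sqrt{4 + s}$
$1081 V{\left(0,G{\left(-5 \right)} \right)} = 1081 \sqrt{4 + 0} = 1081 \sqrt{4} = 1081 \cdot 2 = 2162$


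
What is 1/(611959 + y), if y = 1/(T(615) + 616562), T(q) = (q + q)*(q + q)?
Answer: 2129462/1303143436059 ≈ 1.6341e-6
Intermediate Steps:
T(q) = 4*q² (T(q) = (2*q)*(2*q) = 4*q²)
y = 1/2129462 (y = 1/(4*615² + 616562) = 1/(4*378225 + 616562) = 1/(1512900 + 616562) = 1/2129462 ≈ 4.6960e-7)
1/(611959 + y) = 1/(611959 + 1/2129462) = 1/(1303143436059/2129462) = 2129462/1303143436059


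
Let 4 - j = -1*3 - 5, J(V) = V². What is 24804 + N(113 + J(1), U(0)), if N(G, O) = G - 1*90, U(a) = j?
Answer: 24828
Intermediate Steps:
j = 12 (j = 4 - (-1*3 - 5) = 4 - (-3 - 5) = 4 - 1*(-8) = 4 + 8 = 12)
U(a) = 12
N(G, O) = -90 + G (N(G, O) = G - 90 = -90 + G)
24804 + N(113 + J(1), U(0)) = 24804 + (-90 + (113 + 1²)) = 24804 + (-90 + (113 + 1)) = 24804 + (-90 + 114) = 24804 + 24 = 24828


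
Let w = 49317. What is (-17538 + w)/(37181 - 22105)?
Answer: 31779/15076 ≈ 2.1079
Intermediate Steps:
(-17538 + w)/(37181 - 22105) = (-17538 + 49317)/(37181 - 22105) = 31779/15076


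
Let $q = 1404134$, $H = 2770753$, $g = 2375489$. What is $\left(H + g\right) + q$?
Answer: $6550376$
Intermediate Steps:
$\left(H + g\right) + q = \left(2770753 + 2375489\right) + 1404134 = 5146242 + 1404134 = 6550376$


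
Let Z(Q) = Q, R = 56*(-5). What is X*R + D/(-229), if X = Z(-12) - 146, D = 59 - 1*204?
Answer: 10131105/229 ≈ 44241.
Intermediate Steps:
R = -280
D = -145 (D = 59 - 204 = -145)
X = -158 (X = -12 - 146 = -158)
X*R + D/(-229) = -158*(-280) - 145/(-229) = 44240 - 145*(-1/229) = 44240 + 145/229 = 10131105/229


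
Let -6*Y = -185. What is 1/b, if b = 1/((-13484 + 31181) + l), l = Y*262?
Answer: 77326/3 ≈ 25775.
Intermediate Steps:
Y = 185/6 (Y = -⅙*(-185) = 185/6 ≈ 30.833)
l = 24235/3 (l = (185/6)*262 = 24235/3 ≈ 8078.3)
b = 3/77326 (b = 1/((-13484 + 31181) + 24235/3) = 1/(17697 + 24235/3) = 1/(77326/3) = 3/77326 ≈ 3.8797e-5)
1/b = 1/(3/77326) = 77326/3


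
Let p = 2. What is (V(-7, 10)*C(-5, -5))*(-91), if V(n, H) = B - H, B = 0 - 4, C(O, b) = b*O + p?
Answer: 34398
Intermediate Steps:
C(O, b) = 2 + O*b (C(O, b) = b*O + 2 = O*b + 2 = 2 + O*b)
B = -4
V(n, H) = -4 - H
(V(-7, 10)*C(-5, -5))*(-91) = ((-4 - 1*10)*(2 - 5*(-5)))*(-91) = ((-4 - 10)*(2 + 25))*(-91) = -14*27*(-91) = -378*(-91) = 34398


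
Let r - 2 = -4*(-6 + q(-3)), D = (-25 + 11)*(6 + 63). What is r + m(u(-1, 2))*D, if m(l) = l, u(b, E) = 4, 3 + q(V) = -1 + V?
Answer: -3810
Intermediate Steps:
q(V) = -4 + V (q(V) = -3 + (-1 + V) = -4 + V)
D = -966 (D = -14*69 = -966)
r = 54 (r = 2 - 4*(-6 + (-4 - 3)) = 2 - 4*(-6 - 7) = 2 - 4*(-13) = 2 + 52 = 54)
r + m(u(-1, 2))*D = 54 + 4*(-966) = 54 - 3864 = -3810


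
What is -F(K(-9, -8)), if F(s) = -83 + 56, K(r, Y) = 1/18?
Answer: 27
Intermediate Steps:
K(r, Y) = 1/18
F(s) = -27
-F(K(-9, -8)) = -1*(-27) = 27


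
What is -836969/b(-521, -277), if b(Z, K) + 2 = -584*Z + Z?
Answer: -836969/303741 ≈ -2.7555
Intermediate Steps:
b(Z, K) = -2 - 583*Z (b(Z, K) = -2 + (-584*Z + Z) = -2 - 583*Z)
-836969/b(-521, -277) = -836969/(-2 - 583*(-521)) = -836969/(-2 + 303743) = -836969/303741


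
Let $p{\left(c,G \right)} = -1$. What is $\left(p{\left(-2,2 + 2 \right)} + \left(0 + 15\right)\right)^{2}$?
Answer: $196$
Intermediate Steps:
$\left(p{\left(-2,2 + 2 \right)} + \left(0 + 15\right)\right)^{2} = \left(-1 + \left(0 + 15\right)\right)^{2} = \left(-1 + 15\right)^{2} = 14^{2} = 196$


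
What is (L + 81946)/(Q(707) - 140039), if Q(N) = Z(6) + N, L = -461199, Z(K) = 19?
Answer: 379253/139313 ≈ 2.7223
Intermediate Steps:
Q(N) = 19 + N
(L + 81946)/(Q(707) - 140039) = (-461199 + 81946)/((19 + 707) - 140039) = -379253/(726 - 140039) = -379253/(-139313) = -379253*(-1/139313) = 379253/139313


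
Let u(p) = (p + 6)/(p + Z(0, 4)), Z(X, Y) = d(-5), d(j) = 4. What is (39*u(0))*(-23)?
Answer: -2691/2 ≈ -1345.5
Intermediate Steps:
Z(X, Y) = 4
u(p) = (6 + p)/(4 + p) (u(p) = (p + 6)/(p + 4) = (6 + p)/(4 + p))
(39*u(0))*(-23) = (39*((6 + 0)/(4 + 0)))*(-23) = (39*(6/4))*(-23) = (39*((1/4)*6))*(-23) = (39*(3/2))*(-23) = (117/2)*(-23) = -2691/2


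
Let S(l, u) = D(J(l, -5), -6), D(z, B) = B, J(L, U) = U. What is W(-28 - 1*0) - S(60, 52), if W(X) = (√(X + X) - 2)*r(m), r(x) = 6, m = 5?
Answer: -6 + 12*I*√14 ≈ -6.0 + 44.9*I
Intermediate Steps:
S(l, u) = -6
W(X) = -12 + 6*√2*√X (W(X) = (√(X + X) - 2)*6 = (√(2*X) - 2)*6 = (√2*√X - 2)*6 = (-2 + √2*√X)*6 = -12 + 6*√2*√X)
W(-28 - 1*0) - S(60, 52) = (-12 + 6*√2*√(-28 - 1*0)) - 1*(-6) = (-12 + 6*√2*√(-28 + 0)) + 6 = (-12 + 6*√2*√(-28)) + 6 = (-12 + 6*√2*(2*I*√7)) + 6 = (-12 + 12*I*√14) + 6 = -6 + 12*I*√14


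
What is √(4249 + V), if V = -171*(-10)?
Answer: √5959 ≈ 77.195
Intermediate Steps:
V = 1710
√(4249 + V) = √(4249 + 1710) = √5959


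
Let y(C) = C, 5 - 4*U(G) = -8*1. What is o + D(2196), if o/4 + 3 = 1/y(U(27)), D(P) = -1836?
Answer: -24008/13 ≈ -1846.8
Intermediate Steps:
U(G) = 13/4 (U(G) = 5/4 - (-2) = 5/4 - ¼*(-8) = 5/4 + 2 = 13/4)
o = -140/13 (o = -12 + 4/(13/4) = -12 + 4*(4/13) = -12 + 16/13 = -140/13 ≈ -10.769)
o + D(2196) = -140/13 - 1836 = -24008/13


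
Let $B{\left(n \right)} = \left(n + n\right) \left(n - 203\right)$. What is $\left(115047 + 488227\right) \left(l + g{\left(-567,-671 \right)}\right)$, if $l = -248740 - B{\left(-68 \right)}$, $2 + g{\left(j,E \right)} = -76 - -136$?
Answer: $-172257651412$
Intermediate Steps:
$B{\left(n \right)} = 2 n \left(-203 + n\right)$
$g{\left(j,E \right)} = 58$ ($g{\left(j,E \right)} = -2 - -60 = -2 + \left(-76 + 136\right) = -2 + 60 = 58$)
$l = -285596$ ($l = -248740 - 2 \left(-68\right) \left(-203 - 68\right) = -248740 - 2 \left(-68\right) \left(-271\right) = -248740 - 36856 = -285596$)
$\left(115047 + 488227\right) \left(l + g{\left(-567,-671 \right)}\right) = \left(115047 + 488227\right) \left(-285596 + 58\right) = 603274 \left(-285538\right) = -172257651412$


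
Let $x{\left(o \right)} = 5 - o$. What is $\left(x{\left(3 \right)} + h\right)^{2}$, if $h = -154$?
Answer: $23104$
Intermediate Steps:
$\left(x{\left(3 \right)} + h\right)^{2} = \left(\left(5 - 3\right) - 154\right)^{2} = \left(2 - 154\right)^{2} = \left(-152\right)^{2} = 23104$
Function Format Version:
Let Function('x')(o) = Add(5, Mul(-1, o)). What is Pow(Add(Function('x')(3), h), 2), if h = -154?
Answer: 23104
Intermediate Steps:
Pow(Add(Function('x')(3), h), 2) = Pow(Add(Add(5, Mul(-1, 3)), -154), 2) = Pow(Add(Add(5, -3), -154), 2) = Pow(Add(2, -154), 2) = Pow(-152, 2) = 23104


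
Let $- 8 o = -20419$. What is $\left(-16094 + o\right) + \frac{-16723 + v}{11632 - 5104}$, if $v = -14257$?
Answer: $- \frac{22107677}{1632} \approx -13546.0$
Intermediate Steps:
$o = \frac{20419}{8}$ ($o = \left(- \frac{1}{8}\right) \left(-20419\right) = \frac{20419}{8} \approx 2552.4$)
$\left(-16094 + o\right) + \frac{-16723 + v}{11632 - 5104} = \left(-16094 + \frac{20419}{8}\right) + \frac{-16723 - 14257}{11632 - 5104} = - \frac{108333}{8} - \frac{30980}{6528} = - \frac{108333}{8} - \frac{7745}{1632} = - \frac{22107677}{1632}$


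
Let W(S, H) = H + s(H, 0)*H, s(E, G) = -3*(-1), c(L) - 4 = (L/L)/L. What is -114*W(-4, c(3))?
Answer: -1976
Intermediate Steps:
c(L) = 4 + 1/L (c(L) = 4 + (L/L)/L = 4 + 1/L)
s(E, G) = 3
W(S, H) = 4*H (W(S, H) = H + 3*H = 4*H)
-114*W(-4, c(3)) = -456*(4 + 1/3) = -456*(4 + ⅓) = -456*13/3 = -114*52/3 = -1976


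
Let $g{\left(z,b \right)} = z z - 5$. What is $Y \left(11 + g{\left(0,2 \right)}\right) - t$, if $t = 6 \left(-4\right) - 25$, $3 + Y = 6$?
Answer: $67$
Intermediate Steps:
$Y = 3$ ($Y = -3 + 6 = 3$)
$g{\left(z,b \right)} = -5 + z^{2}$ ($g{\left(z,b \right)} = z^{2} - 5 = -5 + z^{2}$)
$t = -49$ ($t = -24 - 25 = -49$)
$Y \left(11 + g{\left(0,2 \right)}\right) - t = 3 \left(11 - \left(5 - 0^{2}\right)\right) - -49 = 3 \left(11 + \left(-5 + 0\right)\right) + 49 = 3 \left(11 - 5\right) + 49 = 3 \cdot 6 + 49 = 18 + 49 = 67$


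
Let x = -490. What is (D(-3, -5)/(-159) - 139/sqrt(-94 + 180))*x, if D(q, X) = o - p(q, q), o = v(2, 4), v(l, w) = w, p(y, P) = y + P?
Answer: 4900/159 + 34055*sqrt(86)/43 ≈ 7375.3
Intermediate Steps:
p(y, P) = P + y
o = 4
D(q, X) = 4 - 2*q (D(q, X) = 4 - (q + q) = 4 - 2*q)
(D(-3, -5)/(-159) - 139/sqrt(-94 + 180))*x = ((4 - 2*(-3))/(-159) - 139/sqrt(-94 + 180))*(-490) = ((4 + 6)*(-1/159) - 139*sqrt(86)/86)*(-490) = (10*(-1/159) - 139*sqrt(86)/86)*(-490) = (-10/159 - 139*sqrt(86)/86)*(-490) = 4900/159 + 34055*sqrt(86)/43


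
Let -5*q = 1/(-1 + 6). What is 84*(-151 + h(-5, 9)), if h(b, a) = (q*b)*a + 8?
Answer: -59304/5 ≈ -11861.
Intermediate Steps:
q = -1/25 (q = -1/(5*(-1 + 6)) = -⅕/5 = -⅕*⅕ = -1/25 ≈ -0.040000)
h(b, a) = 8 - a*b/25 (h(b, a) = (-b/25)*a + 8 = -a*b/25 + 8 = 8 - a*b/25)
84*(-151 + h(-5, 9)) = 84*(-151 + (8 - 1/25*9*(-5))) = 84*(-151 + (8 + 9/5)) = 84*(-151 + 49/5) = 84*(-706/5) = -59304/5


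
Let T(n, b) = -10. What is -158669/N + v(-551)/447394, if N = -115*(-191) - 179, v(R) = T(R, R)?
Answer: -35493888223/4873462842 ≈ -7.2831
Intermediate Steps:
v(R) = -10
N = 21786 (N = 21965 - 179 = 21786)
-158669/N + v(-551)/447394 = -158669/21786 - 10/447394 = -158669*1/21786 - 10*1/447394 = -158669/21786 - 5/223697 = -35493888223/4873462842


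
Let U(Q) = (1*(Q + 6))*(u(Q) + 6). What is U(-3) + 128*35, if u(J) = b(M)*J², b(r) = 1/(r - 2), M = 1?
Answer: 4471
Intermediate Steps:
b(r) = 1/(-2 + r)
u(J) = -J² (u(J) = J²/(-2 + 1) = J²/(-1) = -J²)
U(Q) = (6 + Q)*(6 - Q²) (U(Q) = (1*(Q + 6))*(-Q² + 6) = (1*(6 + Q))*(6 - Q²) = (6 + Q)*(6 - Q²))
U(-3) + 128*35 = (36 - 1*(-3)³ - 6*(-3)² + 6*(-3)) + 128*35 = (36 - 1*(-27) - 6*9 - 18) + 4480 = (36 + 27 - 54 - 18) + 4480 = -9 + 4480 = 4471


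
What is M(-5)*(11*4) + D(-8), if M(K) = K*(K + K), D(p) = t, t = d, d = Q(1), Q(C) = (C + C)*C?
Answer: 2202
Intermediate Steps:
Q(C) = 2*C² (Q(C) = (2*C)*C = 2*C²)
d = 2 (d = 2*1² = 2*1 = 2)
t = 2
D(p) = 2
M(K) = 2*K² (M(K) = K*(2*K) = 2*K²)
M(-5)*(11*4) + D(-8) = (2*(-5)²)*(11*4) + 2 = (2*25)*44 + 2 = 50*44 + 2 = 2200 + 2 = 2202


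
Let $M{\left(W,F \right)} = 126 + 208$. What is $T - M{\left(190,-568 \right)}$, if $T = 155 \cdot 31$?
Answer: $4471$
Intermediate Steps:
$M{\left(W,F \right)} = 334$
$T = 4805$
$T - M{\left(190,-568 \right)} = 4805 - 334 = 4471$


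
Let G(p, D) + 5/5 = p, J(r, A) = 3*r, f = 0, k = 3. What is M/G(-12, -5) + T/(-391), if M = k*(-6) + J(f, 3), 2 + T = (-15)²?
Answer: 4139/5083 ≈ 0.81428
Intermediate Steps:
G(p, D) = -1 + p
T = 223 (T = -2 + (-15)² = -2 + 225 = 223)
M = -18 (M = 3*(-6) + 3*0 = -18 + 0 = -18)
M/G(-12, -5) + T/(-391) = -18/(-1 - 12) + 223/(-391) = -18/(-13) + 223*(-1/391) = -18*(-1/13) - 223/391 = 18/13 - 223/391 = 4139/5083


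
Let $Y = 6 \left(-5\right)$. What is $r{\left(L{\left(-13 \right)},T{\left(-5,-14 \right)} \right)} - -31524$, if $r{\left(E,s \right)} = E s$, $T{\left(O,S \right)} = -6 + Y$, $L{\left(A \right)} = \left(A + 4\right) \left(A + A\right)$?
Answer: $23100$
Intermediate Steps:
$Y = -30$
$L{\left(A \right)} = 2 A \left(4 + A\right)$ ($L{\left(A \right)} = \left(4 + A\right) 2 A = 2 A \left(4 + A\right)$)
$T{\left(O,S \right)} = -36$ ($T{\left(O,S \right)} = -6 - 30 = -36$)
$r{\left(L{\left(-13 \right)},T{\left(-5,-14 \right)} \right)} - -31524 = 2 \left(-13\right) \left(4 - 13\right) \left(-36\right) - -31524 = 2 \left(-13\right) \left(-9\right) \left(-36\right) + 31524 = 234 \left(-36\right) + 31524 = -8424 + 31524 = 23100$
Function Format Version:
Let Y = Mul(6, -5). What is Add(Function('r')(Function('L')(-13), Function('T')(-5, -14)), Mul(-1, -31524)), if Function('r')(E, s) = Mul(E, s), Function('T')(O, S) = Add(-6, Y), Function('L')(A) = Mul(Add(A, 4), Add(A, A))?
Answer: 23100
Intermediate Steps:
Y = -30
Function('L')(A) = Mul(2, A, Add(4, A)) (Function('L')(A) = Mul(Add(4, A), Mul(2, A)) = Mul(2, A, Add(4, A)))
Function('T')(O, S) = -36 (Function('T')(O, S) = Add(-6, -30) = -36)
Add(Function('r')(Function('L')(-13), Function('T')(-5, -14)), Mul(-1, -31524)) = Add(Mul(Mul(2, -13, Add(4, -13)), -36), Mul(-1, -31524)) = Add(Mul(Mul(2, -13, -9), -36), 31524) = Add(Mul(234, -36), 31524) = Add(-8424, 31524) = 23100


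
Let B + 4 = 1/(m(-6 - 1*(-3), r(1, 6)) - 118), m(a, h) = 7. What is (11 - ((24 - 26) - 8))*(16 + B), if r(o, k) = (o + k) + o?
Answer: 9317/37 ≈ 251.81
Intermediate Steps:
r(o, k) = k + 2*o (r(o, k) = (k + o) + o = k + 2*o)
B = -445/111 (B = -4 + 1/(7 - 118) = -4 + 1/(-111) = -4 - 1/111 = -445/111 ≈ -4.0090)
(11 - ((24 - 26) - 8))*(16 + B) = (11 - ((24 - 26) - 8))*(16 - 445/111) = (11 - (-2 - 8))*(1331/111) = (11 - 1*(-10))*(1331/111) = (11 + 10)*(1331/111) = 21*(1331/111) = 9317/37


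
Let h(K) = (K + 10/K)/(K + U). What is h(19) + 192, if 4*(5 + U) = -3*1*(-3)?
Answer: 238604/1235 ≈ 193.20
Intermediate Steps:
U = -11/4 (U = -5 + (-3*1*(-3))/4 = -5 + (-3*(-3))/4 = -5 + (1/4)*9 = -5 + 9/4 = -11/4 ≈ -2.7500)
h(K) = (K + 10/K)/(-11/4 + K) (h(K) = (K + 10/K)/(K - 11/4) = (K + 10/K)/(-11/4 + K))
h(19) + 192 = 4*(10 + 19**2)/(19*(-11 + 4*19)) + 192 = 4*(1/19)*(10 + 361)/(-11 + 76) + 192 = 4*(1/19)*371/65 + 192 = 4*(1/19)*(1/65)*371 + 192 = 1484/1235 + 192 = 238604/1235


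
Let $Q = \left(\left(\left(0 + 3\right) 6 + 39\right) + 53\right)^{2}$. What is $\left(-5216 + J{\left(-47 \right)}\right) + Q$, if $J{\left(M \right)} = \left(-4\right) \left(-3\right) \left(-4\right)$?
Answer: $6836$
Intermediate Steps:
$J{\left(M \right)} = -48$ ($J{\left(M \right)} = 12 \left(-4\right) = -48$)
$Q = 12100$ ($Q = \left(\left(3 \cdot 6 + 39\right) + 53\right)^{2} = \left(\left(18 + 39\right) + 53\right)^{2} = \left(57 + 53\right)^{2} = 110^{2} = 12100$)
$\left(-5216 + J{\left(-47 \right)}\right) + Q = \left(-5216 - 48\right) + 12100 = -5264 + 12100 = 6836$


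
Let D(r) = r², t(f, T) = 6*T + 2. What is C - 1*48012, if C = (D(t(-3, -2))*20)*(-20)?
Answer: -88012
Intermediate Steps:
t(f, T) = 2 + 6*T
C = -40000 (C = ((2 + 6*(-2))²*20)*(-20) = ((2 - 12)²*20)*(-20) = ((-10)²*20)*(-20) = (100*20)*(-20) = 2000*(-20) = -40000)
C - 1*48012 = -40000 - 1*48012 = -40000 - 48012 = -88012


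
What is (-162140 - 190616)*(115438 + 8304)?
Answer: -43650732952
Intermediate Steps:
(-162140 - 190616)*(115438 + 8304) = -352756*123742 = -43650732952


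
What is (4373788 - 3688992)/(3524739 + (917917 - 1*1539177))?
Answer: 684796/2903479 ≈ 0.23585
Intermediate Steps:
(4373788 - 3688992)/(3524739 + (917917 - 1*1539177)) = 684796/(3524739 + (917917 - 1539177)) = 684796/(3524739 - 621260) = 684796/2903479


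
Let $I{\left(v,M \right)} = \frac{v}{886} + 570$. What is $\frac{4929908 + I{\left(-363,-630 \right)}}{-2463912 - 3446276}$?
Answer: $- \frac{4368403145}{5236426568} \approx -0.83423$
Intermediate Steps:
$I{\left(v,M \right)} = 570 + \frac{v}{886}$ ($I{\left(v,M \right)} = v \frac{1}{886} + 570 = \frac{v}{886} + 570 = 570 + \frac{v}{886}$)
$\frac{4929908 + I{\left(-363,-630 \right)}}{-2463912 - 3446276} = \frac{4929908 + \left(570 + \frac{1}{886} \left(-363\right)\right)}{-2463912 - 3446276} = \frac{4929908 + \left(570 - \frac{363}{886}\right)}{-5910188} = \left(4929908 + \frac{504657}{886}\right) \left(- \frac{1}{5910188}\right) = \frac{4368403145}{886} \left(- \frac{1}{5910188}\right) = - \frac{4368403145}{5236426568}$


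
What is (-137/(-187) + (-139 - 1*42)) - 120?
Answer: -56150/187 ≈ -300.27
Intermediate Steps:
(-137/(-187) + (-139 - 1*42)) - 120 = (-137*(-1/187) + (-139 - 42)) - 120 = (137/187 - 181) - 120 = -33710/187 - 120 = -56150/187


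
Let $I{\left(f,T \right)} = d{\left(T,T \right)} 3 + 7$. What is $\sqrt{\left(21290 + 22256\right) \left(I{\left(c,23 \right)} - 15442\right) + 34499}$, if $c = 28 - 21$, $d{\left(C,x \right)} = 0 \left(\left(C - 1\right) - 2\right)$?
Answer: $i \sqrt{672098011} \approx 25925.0 i$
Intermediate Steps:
$d{\left(C,x \right)} = 0$ ($d{\left(C,x \right)} = 0 \left(\left(-1 + C\right) - 2\right) = 0 \left(-3 + C\right) = 0$)
$c = 7$
$I{\left(f,T \right)} = 7$ ($I{\left(f,T \right)} = 0 \cdot 3 + 7 = 0 + 7 = 7$)
$\sqrt{\left(21290 + 22256\right) \left(I{\left(c,23 \right)} - 15442\right) + 34499} = \sqrt{\left(21290 + 22256\right) \left(7 - 15442\right) + 34499} = \sqrt{43546 \left(-15435\right) + 34499} = \sqrt{-672132510 + 34499} = \sqrt{-672098011} = i \sqrt{672098011}$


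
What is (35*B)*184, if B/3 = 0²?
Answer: 0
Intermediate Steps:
B = 0 (B = 3*0² = 3*0 = 0)
(35*B)*184 = (35*0)*184 = 0*184 = 0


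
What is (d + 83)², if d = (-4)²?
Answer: 9801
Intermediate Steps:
d = 16
(d + 83)² = (16 + 83)² = 99² = 9801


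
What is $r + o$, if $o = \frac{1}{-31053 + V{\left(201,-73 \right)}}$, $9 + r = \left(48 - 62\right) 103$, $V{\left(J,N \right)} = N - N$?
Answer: $- \frac{45057904}{31053} \approx -1451.0$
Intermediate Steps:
$V{\left(J,N \right)} = 0$
$r = -1451$ ($r = -9 + \left(48 - 62\right) 103 = -9 - 1442 = -1451$)
$o = - \frac{1}{31053}$ ($o = \frac{1}{-31053 + 0} = \frac{1}{-31053} = - \frac{1}{31053} \approx -3.2203 \cdot 10^{-5}$)
$r + o = -1451 - \frac{1}{31053} = - \frac{45057904}{31053}$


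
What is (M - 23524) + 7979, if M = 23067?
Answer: 7522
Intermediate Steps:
(M - 23524) + 7979 = (23067 - 23524) + 7979 = -457 + 7979 = 7522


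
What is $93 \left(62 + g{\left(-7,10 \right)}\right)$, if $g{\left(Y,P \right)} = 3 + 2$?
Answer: $6231$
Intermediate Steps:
$g{\left(Y,P \right)} = 5$
$93 \left(62 + g{\left(-7,10 \right)}\right) = 93 \left(62 + 5\right) = 93 \cdot 67 = 6231$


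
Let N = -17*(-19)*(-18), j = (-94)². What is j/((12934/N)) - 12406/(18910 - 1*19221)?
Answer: -7908194770/2011237 ≈ -3932.0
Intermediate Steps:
j = 8836
N = -5814 (N = 323*(-18) = -5814)
j/((12934/N)) - 12406/(18910 - 1*19221) = 8836/((12934/(-5814))) - 12406/(18910 - 1*19221) = 8836/((12934*(-1/5814))) - 12406/(18910 - 19221) = 8836/(-6467/2907) - 12406/(-311) = 8836*(-2907/6467) - 12406*(-1/311) = -25686252/6467 + 12406/311 = -7908194770/2011237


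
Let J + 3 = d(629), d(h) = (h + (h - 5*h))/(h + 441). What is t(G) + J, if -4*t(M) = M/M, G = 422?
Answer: -10729/2140 ≈ -5.0135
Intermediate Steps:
t(M) = -¼ (t(M) = -M/(4*M) = -¼*1 = -¼)
d(h) = -3*h/(441 + h) (d(h) = (h - 4*h)/(441 + h) = (-3*h)/(441 + h) = -3*h/(441 + h))
J = -5097/1070 (J = -3 - 3*629/(441 + 629) = -3 - 3*629/1070 = -3 - 3*629*1/1070 = -3 - 1887/1070 = -5097/1070 ≈ -4.7635)
t(G) + J = -¼ - 5097/1070 = -10729/2140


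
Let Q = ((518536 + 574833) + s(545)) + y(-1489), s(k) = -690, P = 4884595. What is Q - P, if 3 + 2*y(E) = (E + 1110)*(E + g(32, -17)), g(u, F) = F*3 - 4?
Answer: -6998659/2 ≈ -3.4993e+6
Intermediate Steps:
g(u, F) = -4 + 3*F (g(u, F) = 3*F - 4 = -4 + 3*F)
y(E) = -3/2 + (-55 + E)*(1110 + E)/2 (y(E) = -3/2 + ((E + 1110)*(E + (-4 + 3*(-17))))/2 = -3/2 + ((1110 + E)*(E + (-4 - 51)))/2 = -3/2 + ((1110 + E)*(E - 55))/2 = -3/2 + ((1110 + E)*(-55 + E))/2 = -3/2 + ((-55 + E)*(1110 + E))/2 = -3/2 + (-55 + E)*(1110 + E)/2)
Q = 2770531/2 (Q = ((518536 + 574833) - 690) + (-61053/2 + (½)*(-1489)² + (1055/2)*(-1489)) = (1093369 - 690) + (-61053/2 + (½)*2217121 - 1570895/2) = 1092679 + (-61053/2 + 2217121/2 - 1570895/2) = 1092679 + 585173/2 = 2770531/2 ≈ 1.3853e+6)
Q - P = 2770531/2 - 1*4884595 = 2770531/2 - 4884595 = -6998659/2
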